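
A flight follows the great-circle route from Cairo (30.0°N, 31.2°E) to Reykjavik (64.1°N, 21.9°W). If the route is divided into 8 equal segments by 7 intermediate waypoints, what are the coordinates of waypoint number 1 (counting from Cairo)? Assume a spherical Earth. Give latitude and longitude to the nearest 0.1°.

Write both endpoints as unit vectors p₁, p₂ with components (cos φ cos λ, cos φ sin λ, sin φ).
The central angle between the endpoints is δ = arccos(p₁·p₂) ≈ 0.827 rad (47.4°).
Interpolate at f = 1/8 with slerp weights a = sin((1−f)δ)/sin δ ≈ 0.900, b = sin(fδ)/sin δ ≈ 0.140.
p = a·p₁ + b·p₂ ≈ (0.723, 0.381, 0.576); φ = arcsin(p_z) ≈ 35.17°, λ = atan2(p_y, p_x) ≈ 27.76°.

≈ 35.2°N, 27.8°E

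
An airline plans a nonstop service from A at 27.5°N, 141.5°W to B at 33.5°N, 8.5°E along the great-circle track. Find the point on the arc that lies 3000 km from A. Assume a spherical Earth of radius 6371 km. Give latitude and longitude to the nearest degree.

Write both endpoints as unit vectors p₁, p₂ with components (cos φ cos λ, cos φ sin λ, sin φ).
The central angle between the endpoints is δ = arccos(p₁·p₂) ≈ 1.967 rad (112.7°). The total great-circle distance is δ·R ≈ 1.967 × 6371 ≈ 12530 km, so the target fraction is f = 3000/12530 ≈ 0.239.
Interpolate at f ≈ 0.239 with slerp weights a = sin((1−f)δ)/sin δ ≈ 1.081, b = sin(fδ)/sin δ ≈ 0.492.
p = a·p₁ + b·p₂ ≈ (-0.345, -0.536, 0.770); φ = arcsin(p_z) ≈ 50.40°, λ = atan2(p_y, p_x) ≈ -122.74°.

≈ 50°N, 123°W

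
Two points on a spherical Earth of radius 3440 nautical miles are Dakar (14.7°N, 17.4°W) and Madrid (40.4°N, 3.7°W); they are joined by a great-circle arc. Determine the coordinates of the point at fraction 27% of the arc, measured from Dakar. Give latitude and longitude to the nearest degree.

The haversine formula gives a central angle δ ≈ 0.495 rad (28.3°) between the endpoints.
Interpolate at f = 0.27 with slerp weights a = sin((1−f)δ)/sin δ ≈ 0.744, b = sin(fδ)/sin δ ≈ 0.280.
p = a·p₁ + b·p₂ ≈ (0.900, -0.229, 0.371); φ = arcsin(p_z) ≈ 21.76°, λ = atan2(p_y, p_x) ≈ -14.28°.

≈ 22°N, 14°W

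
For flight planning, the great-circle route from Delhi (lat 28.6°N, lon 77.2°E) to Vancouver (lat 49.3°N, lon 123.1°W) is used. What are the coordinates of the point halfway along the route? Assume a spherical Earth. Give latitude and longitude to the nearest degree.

≈ lat 74°N, lon 118°E

Write both endpoints as unit vectors p₁, p₂ with components (cos φ cos λ, cos φ sin λ, sin φ).
The central angle between the endpoints is δ = arccos(p₁·p₂) ≈ 1.746 rad (100.0°).
Interpolate at f = 1/2 with slerp weights a = sin((1−f)δ)/sin δ ≈ 0.778, b = sin(fδ)/sin δ ≈ 0.778.
p = a·p₁ + b·p₂ ≈ (-0.126, 0.241, 0.962); φ = arcsin(p_z) ≈ 74.22°, λ = atan2(p_y, p_x) ≈ 117.54°.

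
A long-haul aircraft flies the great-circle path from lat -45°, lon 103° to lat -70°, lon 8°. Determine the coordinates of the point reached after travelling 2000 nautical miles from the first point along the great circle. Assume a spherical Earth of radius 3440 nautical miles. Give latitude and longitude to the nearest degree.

The haversine formula gives a central angle δ ≈ 0.872 rad (50.0°) between the endpoints. The total great-circle distance is δ·R ≈ 0.872 × 3440 ≈ 2999 nmi, so the target fraction is f = 2000/2999 ≈ 0.667.
Interpolate at f ≈ 0.667 with slerp weights a = sin((1−f)δ)/sin δ ≈ 0.374, b = sin(fδ)/sin δ ≈ 0.717.
p = a·p₁ + b·p₂ ≈ (0.183, 0.292, -0.939); φ = arcsin(p_z) ≈ -69.83°, λ = atan2(p_y, p_x) ≈ 57.85°.

≈ lat -70°, lon 58°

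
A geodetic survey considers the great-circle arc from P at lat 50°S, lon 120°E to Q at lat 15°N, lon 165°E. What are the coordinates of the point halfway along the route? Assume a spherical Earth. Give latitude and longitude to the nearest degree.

≈ lat 19°S, lon 147°E

Write both endpoints as unit vectors p₁, p₂ with components (cos φ cos λ, cos φ sin λ, sin φ).
The central angle between the endpoints is δ = arccos(p₁·p₂) ≈ 1.328 rad (76.1°).
Interpolate at f = 1/2 with slerp weights a = sin((1−f)δ)/sin δ ≈ 0.635, b = sin(fδ)/sin δ ≈ 0.635.
p = a·p₁ + b·p₂ ≈ (-0.796, 0.512, -0.322); φ = arcsin(p_z) ≈ -18.78°, λ = atan2(p_y, p_x) ≈ 147.26°.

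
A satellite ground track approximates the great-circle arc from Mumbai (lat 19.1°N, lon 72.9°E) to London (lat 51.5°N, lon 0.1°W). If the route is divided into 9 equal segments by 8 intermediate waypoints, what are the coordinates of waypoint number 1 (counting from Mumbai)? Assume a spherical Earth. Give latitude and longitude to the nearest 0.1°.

≈ lat 24.4°N, lon 67.7°E

Write both endpoints as unit vectors p₁, p₂ with components (cos φ cos λ, cos φ sin λ, sin φ).
The central angle between the endpoints is δ = arccos(p₁·p₂) ≈ 1.128 rad (64.7°).
Interpolate at f = 1/9 with slerp weights a = sin((1−f)δ)/sin δ ≈ 0.933, b = sin(fδ)/sin δ ≈ 0.138.
p = a·p₁ + b·p₂ ≈ (0.345, 0.842, 0.414); φ = arcsin(p_z) ≈ 24.43°, λ = atan2(p_y, p_x) ≈ 67.71°.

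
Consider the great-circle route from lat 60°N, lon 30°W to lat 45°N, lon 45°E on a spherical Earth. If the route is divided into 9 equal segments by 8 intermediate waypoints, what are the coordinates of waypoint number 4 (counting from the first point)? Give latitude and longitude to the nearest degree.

Convert each endpoint to a unit vector on the sphere (x = cos φ cos λ, y = cos φ sin λ, z = sin φ).
The central angle between the endpoints is δ = arccos(p₁·p₂) ≈ 0.790 rad (45.3°).
Interpolate at f = 4/9 with slerp weights a = sin((1−f)δ)/sin δ ≈ 0.598, b = sin(fδ)/sin δ ≈ 0.484.
p = a·p₁ + b·p₂ ≈ (0.501, 0.093, 0.860); φ = arcsin(p_z) ≈ 59.36°, λ = atan2(p_y, p_x) ≈ 10.46°.

≈ lat 59°N, lon 10°E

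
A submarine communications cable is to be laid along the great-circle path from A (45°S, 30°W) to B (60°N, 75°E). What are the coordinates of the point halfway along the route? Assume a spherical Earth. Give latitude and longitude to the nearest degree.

≈ (12°N, 10°E)

Write both endpoints as unit vectors p₁, p₂ with components (cos φ cos λ, cos φ sin λ, sin φ).
The central angle between the endpoints is δ = arccos(p₁·p₂) ≈ 2.352 rad (134.7°).
Interpolate at f = 1/2 with slerp weights a = sin((1−f)δ)/sin δ ≈ 1.299, b = sin(fδ)/sin δ ≈ 1.299.
p = a·p₁ + b·p₂ ≈ (0.964, 0.168, 0.207); φ = arcsin(p_z) ≈ 11.92°, λ = atan2(p_y, p_x) ≈ 9.90°.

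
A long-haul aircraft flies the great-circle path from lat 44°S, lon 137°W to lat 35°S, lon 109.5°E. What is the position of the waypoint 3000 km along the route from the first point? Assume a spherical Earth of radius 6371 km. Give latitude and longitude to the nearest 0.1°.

≈ lat 56.2°S, lon 175.3°W

From cos δ = sin φ₁ sin φ₂ + cos φ₁ cos φ₂ cos Δλ, the central angle is δ ≈ 1.407 rad (80.6°). The total great-circle distance is δ·R ≈ 1.407 × 6371 ≈ 8961 km, so the target fraction is f = 3000/8961 ≈ 0.335.
Interpolate at f ≈ 0.335 with slerp weights a = sin((1−f)δ)/sin δ ≈ 0.816, b = sin(fδ)/sin δ ≈ 0.460.
p = a·p₁ + b·p₂ ≈ (-0.555, -0.045, -0.831); φ = arcsin(p_z) ≈ -56.16°, λ = atan2(p_y, p_x) ≈ -175.34°.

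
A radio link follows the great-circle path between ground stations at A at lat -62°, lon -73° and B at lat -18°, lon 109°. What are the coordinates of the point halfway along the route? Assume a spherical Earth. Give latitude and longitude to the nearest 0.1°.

≈ lat -68.0°, lon 110.9°

From cos δ = sin φ₁ sin φ₂ + cos φ₁ cos φ₂ cos Δλ, the central angle is δ ≈ 1.745 rad (100.0°).
Interpolate at f = 1/2 with slerp weights a = sin((1−f)δ)/sin δ ≈ 0.778, b = sin(fδ)/sin δ ≈ 0.778.
p = a·p₁ + b·p₂ ≈ (-0.134, 0.350, -0.927); φ = arcsin(p_z) ≈ -67.98°, λ = atan2(p_y, p_x) ≈ 110.95°.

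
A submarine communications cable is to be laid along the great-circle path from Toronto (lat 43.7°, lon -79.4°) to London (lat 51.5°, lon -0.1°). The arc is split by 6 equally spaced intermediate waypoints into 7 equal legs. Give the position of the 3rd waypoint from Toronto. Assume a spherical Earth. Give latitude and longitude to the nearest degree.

≈ lat 54°, lon -49°

The haversine formula gives a central angle δ ≈ 0.897 rad (51.4°) between the endpoints.
Interpolate at f = 3/7 with slerp weights a = sin((1−f)δ)/sin δ ≈ 0.628, b = sin(fδ)/sin δ ≈ 0.480.
p = a·p₁ + b·p₂ ≈ (0.382, -0.446, 0.809); φ = arcsin(p_z) ≈ 54.01°, λ = atan2(p_y, p_x) ≈ -49.44°.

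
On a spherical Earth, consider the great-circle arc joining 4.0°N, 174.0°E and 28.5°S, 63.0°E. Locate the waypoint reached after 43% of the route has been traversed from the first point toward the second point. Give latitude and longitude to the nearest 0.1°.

Convert each endpoint to a unit vector on the sphere (x = cos φ cos λ, y = cos φ sin λ, z = sin φ).
The central angle between the endpoints is δ = arccos(p₁·p₂) ≈ 1.926 rad (110.3°).
Interpolate at f = 0.43 with slerp weights a = sin((1−f)δ)/sin δ ≈ 0.949, b = sin(fδ)/sin δ ≈ 0.786.
p = a·p₁ + b·p₂ ≈ (-0.628, 0.714, -0.309); φ = arcsin(p_z) ≈ -17.98°, λ = atan2(p_y, p_x) ≈ 131.35°.

≈ 18.0°S, 131.3°E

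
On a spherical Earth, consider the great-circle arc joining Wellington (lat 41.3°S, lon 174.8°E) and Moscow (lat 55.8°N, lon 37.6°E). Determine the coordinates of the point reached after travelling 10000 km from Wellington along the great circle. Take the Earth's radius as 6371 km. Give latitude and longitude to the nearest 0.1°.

≈ lat 30.4°N, lon 116.0°E

From cos δ = sin φ₁ sin φ₂ + cos φ₁ cos φ₂ cos Δλ, the central angle is δ ≈ 2.598 rad (148.8°). The total great-circle distance is δ·R ≈ 2.598 × 6371 ≈ 16550 km, so the target fraction is f = 10000/16550 ≈ 0.604.
Interpolate at f ≈ 0.604 with slerp weights a = sin((1−f)δ)/sin δ ≈ 1.655, b = sin(fδ)/sin δ ≈ 1.933.
p = a·p₁ + b·p₂ ≈ (-0.378, 0.775, 0.506); φ = arcsin(p_z) ≈ 30.41°, λ = atan2(p_y, p_x) ≈ 115.96°.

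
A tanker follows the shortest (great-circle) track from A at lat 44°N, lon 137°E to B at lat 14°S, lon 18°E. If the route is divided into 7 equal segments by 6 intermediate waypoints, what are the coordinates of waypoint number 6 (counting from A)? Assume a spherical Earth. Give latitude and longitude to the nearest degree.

Write both endpoints as unit vectors p₁, p₂ with components (cos φ cos λ, cos φ sin λ, sin φ).
The central angle between the endpoints is δ = arccos(p₁·p₂) ≈ 2.102 rad (120.4°).
Interpolate at f = 6/7 with slerp weights a = sin((1−f)δ)/sin δ ≈ 0.343, b = sin(fδ)/sin δ ≈ 1.129.
p = a·p₁ + b·p₂ ≈ (0.861, 0.507, -0.035); φ = arcsin(p_z) ≈ -2.00°, λ = atan2(p_y, p_x) ≈ 30.47°.

≈ lat 2°S, lon 30°E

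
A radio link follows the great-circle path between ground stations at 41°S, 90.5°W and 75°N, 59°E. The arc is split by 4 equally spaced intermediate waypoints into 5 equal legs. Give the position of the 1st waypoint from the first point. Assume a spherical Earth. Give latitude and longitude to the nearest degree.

≈ 13°S, 84°W

The haversine formula gives a central angle δ ≈ 2.501 rad (143.3°) between the endpoints.
Interpolate at f = 1/5 with slerp weights a = sin((1−f)δ)/sin δ ≈ 1.522, b = sin(fδ)/sin δ ≈ 0.803.
p = a·p₁ + b·p₂ ≈ (0.097, -0.970, -0.222); φ = arcsin(p_z) ≈ -12.86°, λ = atan2(p_y, p_x) ≈ -84.29°.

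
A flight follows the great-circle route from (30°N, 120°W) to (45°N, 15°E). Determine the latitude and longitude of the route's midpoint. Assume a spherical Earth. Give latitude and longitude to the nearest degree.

≈ (63°N, 66°W)

Write both endpoints as unit vectors p₁, p₂ with components (cos φ cos λ, cos φ sin λ, sin φ).
The central angle between the endpoints is δ = arccos(p₁·p₂) ≈ 1.650 rad (94.6°).
Interpolate at f = 1/2 with slerp weights a = sin((1−f)δ)/sin δ ≈ 0.737, b = sin(fδ)/sin δ ≈ 0.737.
p = a·p₁ + b·p₂ ≈ (0.184, -0.418, 0.890); φ = arcsin(p_z) ≈ 62.83°, λ = atan2(p_y, p_x) ≈ -66.21°.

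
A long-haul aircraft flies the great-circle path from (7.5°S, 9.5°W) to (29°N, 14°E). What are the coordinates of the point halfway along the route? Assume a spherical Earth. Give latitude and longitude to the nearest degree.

≈ (11°N, 2°E)

The haversine formula gives a central angle δ ≈ 0.750 rad (43.0°) between the endpoints.
Interpolate at f = 1/2 with slerp weights a = sin((1−f)δ)/sin δ ≈ 0.537, b = sin(fδ)/sin δ ≈ 0.537.
p = a·p₁ + b·p₂ ≈ (0.981, 0.026, 0.190); φ = arcsin(p_z) ≈ 10.97°, λ = atan2(p_y, p_x) ≈ 1.50°.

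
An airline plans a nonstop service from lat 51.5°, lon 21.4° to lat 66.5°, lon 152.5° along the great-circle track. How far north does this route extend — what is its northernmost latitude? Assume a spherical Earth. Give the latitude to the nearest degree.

The great circle lies in the plane with unit normal n̂ = (p₁ × p₂)/|p₁ × p₂|.
Here n̂_z ≈ +0.225; the vertex latitude is φ_max = arccos|n̂_z| ≈ 77.0°.
Check via Clairaut: cos φ_max = |cos φ₁| · sin C = cos(51.5°)·sin(21.2°) ≈ 0.225, again giving ≈ 77.0°.

≈ 77°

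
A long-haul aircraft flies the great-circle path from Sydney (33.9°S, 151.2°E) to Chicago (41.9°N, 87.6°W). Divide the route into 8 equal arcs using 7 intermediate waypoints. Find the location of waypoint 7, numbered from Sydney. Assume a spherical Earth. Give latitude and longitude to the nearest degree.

From cos δ = sin φ₁ sin φ₂ + cos φ₁ cos φ₂ cos Δλ, the central angle is δ ≈ 2.336 rad (133.8°).
Interpolate at f = 7/8 with slerp weights a = sin((1−f)δ)/sin δ ≈ 0.399, b = sin(fδ)/sin δ ≈ 1.234.
p = a·p₁ + b·p₂ ≈ (-0.252, -0.758, 0.602); φ = arcsin(p_z) ≈ 36.98°, λ = atan2(p_y, p_x) ≈ -108.37°.

≈ 37°N, 108°W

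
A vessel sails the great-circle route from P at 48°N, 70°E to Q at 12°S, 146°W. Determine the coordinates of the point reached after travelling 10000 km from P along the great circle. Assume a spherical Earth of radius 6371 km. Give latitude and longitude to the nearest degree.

≈ 24°N, 170°W

Write both endpoints as unit vectors p₁, p₂ with components (cos φ cos λ, cos φ sin λ, sin φ).
The central angle between the endpoints is δ = arccos(p₁·p₂) ≈ 2.324 rad (133.2°). The total great-circle distance is δ·R ≈ 2.324 × 6371 ≈ 14807 km, so the target fraction is f = 10000/14807 ≈ 0.675.
Interpolate at f ≈ 0.675 with slerp weights a = sin((1−f)δ)/sin δ ≈ 0.939, b = sin(fδ)/sin δ ≈ 1.371.
p = a·p₁ + b·p₂ ≈ (-0.897, -0.159, 0.413); φ = arcsin(p_z) ≈ 24.37°, λ = atan2(p_y, p_x) ≈ -169.92°.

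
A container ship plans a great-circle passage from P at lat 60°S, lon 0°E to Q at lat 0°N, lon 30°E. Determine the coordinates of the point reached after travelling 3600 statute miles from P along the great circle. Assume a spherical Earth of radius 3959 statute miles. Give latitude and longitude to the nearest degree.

Convert each endpoint to a unit vector on the sphere (x = cos φ cos λ, y = cos φ sin λ, z = sin φ).
The central angle between the endpoints is δ = arccos(p₁·p₂) ≈ 1.123 rad (64.3°). The total great-circle distance is δ·R ≈ 1.123 × 3959 ≈ 4446 mi, so the target fraction is f = 3600/4446 ≈ 0.810.
Interpolate at f ≈ 0.810 with slerp weights a = sin((1−f)δ)/sin δ ≈ 0.235, b = sin(fδ)/sin δ ≈ 0.875.
p = a·p₁ + b·p₂ ≈ (0.876, 0.438, -0.204); φ = arcsin(p_z) ≈ -11.75°, λ = atan2(p_y, p_x) ≈ 26.56°.

≈ lat 12°S, lon 27°E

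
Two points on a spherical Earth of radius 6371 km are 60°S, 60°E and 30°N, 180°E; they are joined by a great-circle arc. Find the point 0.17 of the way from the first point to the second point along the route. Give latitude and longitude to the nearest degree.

≈ 56°S, 102°E

From cos δ = sin φ₁ sin φ₂ + cos φ₁ cos φ₂ cos Δλ, the central angle is δ ≈ 2.278 rad (130.5°).
Interpolate at f = 0.17 with slerp weights a = sin((1−f)δ)/sin δ ≈ 1.249, b = sin(fδ)/sin δ ≈ 0.497.
p = a·p₁ + b·p₂ ≈ (-0.118, 0.541, -0.833); φ = arcsin(p_z) ≈ -56.40°, λ = atan2(p_y, p_x) ≈ 102.31°.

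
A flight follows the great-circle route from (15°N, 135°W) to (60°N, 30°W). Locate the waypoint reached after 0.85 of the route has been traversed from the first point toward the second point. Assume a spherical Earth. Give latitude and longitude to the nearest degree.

The haversine formula gives a central angle δ ≈ 1.471 rad (84.3°) between the endpoints.
Interpolate at f = 0.85 with slerp weights a = sin((1−f)δ)/sin δ ≈ 0.220, b = sin(fδ)/sin δ ≈ 0.954.
p = a·p₁ + b·p₂ ≈ (0.263, -0.389, 0.883); φ = arcsin(p_z) ≈ 62.01°, λ = atan2(p_y, p_x) ≈ -55.94°.

≈ (62°N, 56°W)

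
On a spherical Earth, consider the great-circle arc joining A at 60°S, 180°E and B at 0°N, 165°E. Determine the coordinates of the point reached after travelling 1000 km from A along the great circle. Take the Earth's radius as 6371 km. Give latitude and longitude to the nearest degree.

Write both endpoints as unit vectors p₁, p₂ with components (cos φ cos λ, cos φ sin λ, sin φ).
The central angle between the endpoints is δ = arccos(p₁·p₂) ≈ 1.067 rad (61.1°). The total great-circle distance is δ·R ≈ 1.067 × 6371 ≈ 6796 km, so the target fraction is f = 1000/6796 ≈ 0.147.
Interpolate at f ≈ 0.147 with slerp weights a = sin((1−f)δ)/sin δ ≈ 0.901, b = sin(fδ)/sin δ ≈ 0.179.
p = a·p₁ + b·p₂ ≈ (-0.623, 0.046, -0.781); φ = arcsin(p_z) ≈ -51.33°, λ = atan2(p_y, p_x) ≈ 175.76°.

≈ 51°S, 176°E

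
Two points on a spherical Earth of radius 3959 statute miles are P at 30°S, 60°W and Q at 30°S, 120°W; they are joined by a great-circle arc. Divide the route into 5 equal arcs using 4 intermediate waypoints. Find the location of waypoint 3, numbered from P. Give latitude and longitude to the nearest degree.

≈ 34°S, 96°W

Write both endpoints as unit vectors p₁, p₂ with components (cos φ cos λ, cos φ sin λ, sin φ).
The central angle between the endpoints is δ = arccos(p₁·p₂) ≈ 0.896 rad (51.3°).
Interpolate at f = 3/5 with slerp weights a = sin((1−f)δ)/sin δ ≈ 0.449, b = sin(fδ)/sin δ ≈ 0.656.
p = a·p₁ + b·p₂ ≈ (-0.089, -0.829, -0.552); φ = arcsin(p_z) ≈ -33.54°, λ = atan2(p_y, p_x) ≈ -96.16°.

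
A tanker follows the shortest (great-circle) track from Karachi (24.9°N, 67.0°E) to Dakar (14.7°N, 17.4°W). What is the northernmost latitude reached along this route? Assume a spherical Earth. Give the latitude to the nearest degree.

≈ 27°N

The great circle lies in the plane with unit normal n̂ = (p₁ × p₂)/|p₁ × p₂|.
Here n̂_z ≈ -0.890; the vertex latitude is φ_max = arccos|n̂_z| ≈ 27.2°.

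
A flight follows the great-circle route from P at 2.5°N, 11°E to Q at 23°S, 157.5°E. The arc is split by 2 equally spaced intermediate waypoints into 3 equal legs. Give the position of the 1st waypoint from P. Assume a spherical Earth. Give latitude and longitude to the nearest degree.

Convert each endpoint to a unit vector on the sphere (x = cos φ cos λ, y = cos φ sin λ, z = sin φ).
The central angle between the endpoints is δ = arccos(p₁·p₂) ≈ 2.472 rad (141.6°).
Interpolate at f = 1/3 with slerp weights a = sin((1−f)δ)/sin δ ≈ 1.606, b = sin(fδ)/sin δ ≈ 1.182.
p = a·p₁ + b·p₂ ≈ (0.570, 0.722, -0.392); φ = arcsin(p_z) ≈ -23.06°, λ = atan2(p_y, p_x) ≈ 51.74°.

≈ 23°S, 52°E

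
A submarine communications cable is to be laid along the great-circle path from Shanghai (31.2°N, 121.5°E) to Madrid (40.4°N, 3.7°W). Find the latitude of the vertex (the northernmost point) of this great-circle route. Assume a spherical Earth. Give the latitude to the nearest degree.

The great circle lies in the plane with unit normal n̂ = (p₁ × p₂)/|p₁ × p₂|.
Here n̂_z ≈ -0.533; the vertex latitude is φ_max = arccos|n̂_z| ≈ 57.8°.

≈ 58°N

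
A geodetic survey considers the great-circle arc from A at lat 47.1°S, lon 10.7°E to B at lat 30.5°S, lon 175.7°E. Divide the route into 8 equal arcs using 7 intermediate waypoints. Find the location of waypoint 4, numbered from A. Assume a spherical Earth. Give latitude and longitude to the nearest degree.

Convert each endpoint to a unit vector on the sphere (x = cos φ cos λ, y = cos φ sin λ, z = sin φ).
The central angle between the endpoints is δ = arccos(p₁·p₂) ≈ 1.767 rad (101.2°).
Interpolate at f = 4/8 with slerp weights a = sin((1−f)δ)/sin δ ≈ 0.788, b = sin(fδ)/sin δ ≈ 0.788.
p = a·p₁ + b·p₂ ≈ (-0.150, 0.150, -0.977); φ = arcsin(p_z) ≈ -77.73°, λ = atan2(p_y, p_x) ≈ 134.90°.

≈ lat 78°S, lon 135°E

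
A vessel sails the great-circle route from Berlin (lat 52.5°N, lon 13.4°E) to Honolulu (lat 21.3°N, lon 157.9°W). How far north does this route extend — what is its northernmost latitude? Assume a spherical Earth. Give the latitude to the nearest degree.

The great circle lies in the plane with unit normal n̂ = (p₁ × p₂)/|p₁ × p₂|.
Here n̂_z ≈ -0.089; the vertex latitude is φ_max = arccos|n̂_z| ≈ 84.9°.

≈ 85°N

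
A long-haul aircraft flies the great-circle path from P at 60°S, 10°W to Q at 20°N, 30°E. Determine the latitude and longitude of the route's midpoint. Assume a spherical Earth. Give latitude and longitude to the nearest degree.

≈ 21°S, 16°E

Write both endpoints as unit vectors p₁, p₂ with components (cos φ cos λ, cos φ sin λ, sin φ).
The central angle between the endpoints is δ = arccos(p₁·p₂) ≈ 1.507 rad (86.3°).
Interpolate at f = 1/2 with slerp weights a = sin((1−f)δ)/sin δ ≈ 0.686, b = sin(fδ)/sin δ ≈ 0.686.
p = a·p₁ + b·p₂ ≈ (0.896, 0.263, -0.359); φ = arcsin(p_z) ≈ -21.05°, λ = atan2(p_y, p_x) ≈ 16.34°.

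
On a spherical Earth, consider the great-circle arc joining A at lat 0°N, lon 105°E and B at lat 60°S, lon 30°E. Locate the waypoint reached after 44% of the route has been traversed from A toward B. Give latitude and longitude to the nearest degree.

≈ lat 31°S, lon 85°E

From cos δ = sin φ₁ sin φ₂ + cos φ₁ cos φ₂ cos Δλ, the central angle is δ ≈ 1.441 rad (82.6°).
Interpolate at f = 0.44 with slerp weights a = sin((1−f)δ)/sin δ ≈ 0.728, b = sin(fδ)/sin δ ≈ 0.597.
p = a·p₁ + b·p₂ ≈ (0.070, 0.853, -0.517); φ = arcsin(p_z) ≈ -31.16°, λ = atan2(p_y, p_x) ≈ 85.29°.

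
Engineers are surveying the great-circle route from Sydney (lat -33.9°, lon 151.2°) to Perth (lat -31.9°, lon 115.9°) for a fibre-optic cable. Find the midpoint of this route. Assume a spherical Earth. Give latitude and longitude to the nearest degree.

Convert each endpoint to a unit vector on the sphere (x = cos φ cos λ, y = cos φ sin λ, z = sin φ).
The central angle between the endpoints is δ = arccos(p₁·p₂) ≈ 0.516 rad (29.6°).
Interpolate at f = 1/2 with slerp weights a = sin((1−f)δ)/sin δ ≈ 0.517, b = sin(fδ)/sin δ ≈ 0.517.
p = a·p₁ + b·p₂ ≈ (-0.568, 0.602, -0.562); φ = arcsin(p_z) ≈ -34.17°, λ = atan2(p_y, p_x) ≈ 133.34°.

≈ lat -34°, lon 133°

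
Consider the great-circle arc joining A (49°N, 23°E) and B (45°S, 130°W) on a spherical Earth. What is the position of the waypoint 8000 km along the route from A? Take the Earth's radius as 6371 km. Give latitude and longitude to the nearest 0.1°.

Write both endpoints as unit vectors p₁, p₂ with components (cos φ cos λ, cos φ sin λ, sin φ).
The central angle between the endpoints is δ = arccos(p₁·p₂) ≈ 2.815 rad (161.3°). The total great-circle distance is δ·R ≈ 2.815 × 6371 ≈ 17932 km, so the target fraction is f = 8000/17932 ≈ 0.446.
Interpolate at f ≈ 0.446 with slerp weights a = sin((1−f)δ)/sin δ ≈ 3.113, b = sin(fδ)/sin δ ≈ 2.960.
p = a·p₁ + b·p₂ ≈ (0.535, -0.805, 0.256); φ = arcsin(p_z) ≈ 14.86°, λ = atan2(p_y, p_x) ≈ -56.42°.

≈ (14.9°N, 56.4°W)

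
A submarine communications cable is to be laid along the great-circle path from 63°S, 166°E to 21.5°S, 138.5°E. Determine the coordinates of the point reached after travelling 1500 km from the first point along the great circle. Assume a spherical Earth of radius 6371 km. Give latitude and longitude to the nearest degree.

≈ 51°S, 153°E

The haversine formula gives a central angle δ ≈ 0.794 rad (45.5°) between the endpoints. The total great-circle distance is δ·R ≈ 0.794 × 6371 ≈ 5057 km, so the target fraction is f = 1500/5057 ≈ 0.297.
Interpolate at f ≈ 0.297 with slerp weights a = sin((1−f)δ)/sin δ ≈ 0.743, b = sin(fδ)/sin δ ≈ 0.327.
p = a·p₁ + b·p₂ ≈ (-0.555, 0.283, -0.782); φ = arcsin(p_z) ≈ -51.44°, λ = atan2(p_y, p_x) ≈ 152.97°.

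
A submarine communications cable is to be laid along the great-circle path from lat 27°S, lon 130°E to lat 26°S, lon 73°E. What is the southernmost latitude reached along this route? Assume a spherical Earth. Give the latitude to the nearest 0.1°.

The great circle lies in the plane with unit normal n̂ = (p₁ × p₂)/|p₁ × p₂|.
Here n̂_z ≈ -0.870; the vertex latitude is φ_max = arccos|n̂_z| ≈ 29.6°.

≈ 29.6°S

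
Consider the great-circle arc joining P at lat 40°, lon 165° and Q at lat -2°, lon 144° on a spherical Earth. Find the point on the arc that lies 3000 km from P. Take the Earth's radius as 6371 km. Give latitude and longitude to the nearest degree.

≈ lat 16°, lon 151°

Write both endpoints as unit vectors p₁, p₂ with components (cos φ cos λ, cos φ sin λ, sin φ).
The central angle between the endpoints is δ = arccos(p₁·p₂) ≈ 0.806 rad (46.2°). The total great-circle distance is δ·R ≈ 0.806 × 6371 ≈ 5136 km, so the target fraction is f = 3000/5136 ≈ 0.584.
Interpolate at f ≈ 0.584 with slerp weights a = sin((1−f)δ)/sin δ ≈ 0.456, b = sin(fδ)/sin δ ≈ 0.629.
p = a·p₁ + b·p₂ ≈ (-0.846, 0.460, 0.271); φ = arcsin(p_z) ≈ 15.73°, λ = atan2(p_y, p_x) ≈ 151.47°.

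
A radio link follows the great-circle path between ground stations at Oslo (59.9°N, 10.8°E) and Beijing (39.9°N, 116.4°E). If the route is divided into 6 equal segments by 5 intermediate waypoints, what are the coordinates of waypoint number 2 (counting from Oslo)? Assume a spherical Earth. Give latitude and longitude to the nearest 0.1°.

≈ (65.3°N, 56.2°E)

Write both endpoints as unit vectors p₁, p₂ with components (cos φ cos λ, cos φ sin λ, sin φ).
The central angle between the endpoints is δ = arccos(p₁·p₂) ≈ 1.102 rad (63.2°).
Interpolate at f = 2/6 with slerp weights a = sin((1−f)δ)/sin δ ≈ 0.751, b = sin(fδ)/sin δ ≈ 0.403.
p = a·p₁ + b·p₂ ≈ (0.233, 0.347, 0.908); φ = arcsin(p_z) ≈ 65.28°, λ = atan2(p_y, p_x) ≈ 56.16°.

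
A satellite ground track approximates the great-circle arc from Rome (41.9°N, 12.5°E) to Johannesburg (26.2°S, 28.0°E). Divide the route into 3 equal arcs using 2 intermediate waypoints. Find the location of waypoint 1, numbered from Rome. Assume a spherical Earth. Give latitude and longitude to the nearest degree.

Convert each endpoint to a unit vector on the sphere (x = cos φ cos λ, y = cos φ sin λ, z = sin φ).
The central angle between the endpoints is δ = arccos(p₁·p₂) ≈ 1.215 rad (69.6°).
Interpolate at f = 1/3 with slerp weights a = sin((1−f)δ)/sin δ ≈ 0.773, b = sin(fδ)/sin δ ≈ 0.420.
p = a·p₁ + b·p₂ ≈ (0.894, 0.302, 0.330); φ = arcsin(p_z) ≈ 19.29°, λ = atan2(p_y, p_x) ≈ 18.63°.

≈ 19°N, 19°E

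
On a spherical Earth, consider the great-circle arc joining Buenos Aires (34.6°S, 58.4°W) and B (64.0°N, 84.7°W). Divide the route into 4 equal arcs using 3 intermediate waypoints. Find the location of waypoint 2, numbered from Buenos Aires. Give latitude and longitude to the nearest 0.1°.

From cos δ = sin φ₁ sin φ₂ + cos φ₁ cos φ₂ cos Δλ, the central angle is δ ≈ 1.759 rad (100.8°).
Interpolate at f = 2/4 with slerp weights a = sin((1−f)δ)/sin δ ≈ 0.784, b = sin(fδ)/sin δ ≈ 0.784.
p = a·p₁ + b·p₂ ≈ (0.370, -0.892, 0.260); φ = arcsin(p_z) ≈ 15.04°, λ = atan2(p_y, p_x) ≈ -67.47°.

≈ (15.0°N, 67.5°W)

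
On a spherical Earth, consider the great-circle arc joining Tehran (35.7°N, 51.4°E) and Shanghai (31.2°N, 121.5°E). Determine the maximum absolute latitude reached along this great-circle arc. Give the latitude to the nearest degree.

The great circle lies in the plane with unit normal n̂ = (p₁ × p₂)/|p₁ × p₂|.
Here n̂_z ≈ +0.775; the vertex latitude is φ_max = arccos|n̂_z| ≈ 39.2°.
Check via Clairaut: cos φ_max = |cos φ₁| · sin C = cos(35.7°)·sin(72.7°) ≈ 0.775, again giving ≈ 39.2°.

≈ 39°N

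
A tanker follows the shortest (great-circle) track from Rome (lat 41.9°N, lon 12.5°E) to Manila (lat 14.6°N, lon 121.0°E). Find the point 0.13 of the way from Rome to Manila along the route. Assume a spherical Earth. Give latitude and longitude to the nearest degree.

≈ lat 46°N, lon 29°E

Write both endpoints as unit vectors p₁, p₂ with components (cos φ cos λ, cos φ sin λ, sin φ).
The central angle between the endpoints is δ = arccos(p₁·p₂) ≈ 1.631 rad (93.5°).
Interpolate at f = 0.13 with slerp weights a = sin((1−f)δ)/sin δ ≈ 0.990, b = sin(fδ)/sin δ ≈ 0.211.
p = a·p₁ + b·p₂ ≈ (0.615, 0.334, 0.714); φ = arcsin(p_z) ≈ 45.60°, λ = atan2(p_y, p_x) ≈ 28.55°.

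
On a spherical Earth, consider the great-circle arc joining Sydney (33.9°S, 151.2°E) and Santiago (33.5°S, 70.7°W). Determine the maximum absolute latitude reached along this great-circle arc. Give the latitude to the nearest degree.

≈ 62°S

The great circle lies in the plane with unit normal n̂ = (p₁ × p₂)/|p₁ × p₂|.
Here n̂_z ≈ +0.472; the vertex latitude is φ_max = arccos|n̂_z| ≈ 61.8°.
Check via Clairaut: cos φ_max = |cos φ₁| · sin C = cos(33.9°)·sin(145.3°) ≈ 0.472, again giving ≈ 61.8°.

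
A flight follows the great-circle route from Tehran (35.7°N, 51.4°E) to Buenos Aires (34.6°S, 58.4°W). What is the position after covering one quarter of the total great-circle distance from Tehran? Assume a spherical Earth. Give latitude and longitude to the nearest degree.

The haversine formula gives a central angle δ ≈ 2.163 rad (123.9°) between the endpoints.
Interpolate at f = 1/4 with slerp weights a = sin((1−f)δ)/sin δ ≈ 1.203, b = sin(fδ)/sin δ ≈ 0.620.
p = a·p₁ + b·p₂ ≈ (0.877, 0.329, 0.350); φ = arcsin(p_z) ≈ 20.49°, λ = atan2(p_y, p_x) ≈ 20.56°.

≈ 20°N, 21°E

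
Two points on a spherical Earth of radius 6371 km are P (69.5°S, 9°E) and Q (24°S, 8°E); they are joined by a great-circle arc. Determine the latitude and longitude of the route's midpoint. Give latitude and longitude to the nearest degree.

≈ (47°S, 8°E)

From cos δ = sin φ₁ sin φ₂ + cos φ₁ cos φ₂ cos Δλ, the central angle is δ ≈ 0.794 rad (45.5°).
Interpolate at f = 1/2 with slerp weights a = sin((1−f)δ)/sin δ ≈ 0.542, b = sin(fδ)/sin δ ≈ 0.542.
p = a·p₁ + b·p₂ ≈ (0.678, 0.099, -0.728); φ = arcsin(p_z) ≈ -46.75°, λ = atan2(p_y, p_x) ≈ 8.28°.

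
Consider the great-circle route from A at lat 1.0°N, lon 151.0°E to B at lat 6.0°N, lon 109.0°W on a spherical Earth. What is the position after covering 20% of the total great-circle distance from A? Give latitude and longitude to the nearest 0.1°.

≈ lat 3.1°N, lon 170.9°E

Convert each endpoint to a unit vector on the sphere (x = cos φ cos λ, y = cos φ sin λ, z = sin φ).
The central angle between the endpoints is δ = arccos(p₁·p₂) ≈ 1.742 rad (99.8°).
Interpolate at f = 0.20 with slerp weights a = sin((1−f)δ)/sin δ ≈ 0.999, b = sin(fδ)/sin δ ≈ 0.347.
p = a·p₁ + b·p₂ ≈ (-0.986, 0.158, 0.054); φ = arcsin(p_z) ≈ 3.08°, λ = atan2(p_y, p_x) ≈ 170.87°.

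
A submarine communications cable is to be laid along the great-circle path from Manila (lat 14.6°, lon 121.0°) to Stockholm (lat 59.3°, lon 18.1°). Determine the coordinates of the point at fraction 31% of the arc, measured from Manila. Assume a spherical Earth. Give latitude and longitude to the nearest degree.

≈ lat 36°, lon 105°

Write both endpoints as unit vectors p₁, p₂ with components (cos φ cos λ, cos φ sin λ, sin φ).
The central angle between the endpoints is δ = arccos(p₁·p₂) ≈ 1.464 rad (83.9°).
Interpolate at f = 0.31 with slerp weights a = sin((1−f)δ)/sin δ ≈ 0.852, b = sin(fδ)/sin δ ≈ 0.441.
p = a·p₁ + b·p₂ ≈ (-0.211, 0.777, 0.594); φ = arcsin(p_z) ≈ 36.43°, λ = atan2(p_y, p_x) ≈ 105.17°.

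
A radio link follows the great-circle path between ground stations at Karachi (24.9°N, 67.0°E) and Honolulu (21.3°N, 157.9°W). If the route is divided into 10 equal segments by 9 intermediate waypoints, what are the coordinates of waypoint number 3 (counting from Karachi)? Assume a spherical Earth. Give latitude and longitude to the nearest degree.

Write both endpoints as unit vectors p₁, p₂ with components (cos φ cos λ, cos φ sin λ, sin φ).
The central angle between the endpoints is δ = arccos(p₁·p₂) ≈ 2.033 rad (116.5°).
Interpolate at f = 3/10 with slerp weights a = sin((1−f)δ)/sin δ ≈ 1.105, b = sin(fδ)/sin δ ≈ 0.640.
p = a·p₁ + b·p₂ ≈ (-0.161, 0.698, 0.698); φ = arcsin(p_z) ≈ 44.23°, λ = atan2(p_y, p_x) ≈ 102.96°.

≈ (44°N, 103°E)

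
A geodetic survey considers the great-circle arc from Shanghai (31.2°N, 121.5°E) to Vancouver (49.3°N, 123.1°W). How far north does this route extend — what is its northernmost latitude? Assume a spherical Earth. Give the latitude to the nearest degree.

≈ 59°N

The great circle lies in the plane with unit normal n̂ = (p₁ × p₂)/|p₁ × p₂|.
Here n̂_z ≈ +0.510; the vertex latitude is φ_max = arccos|n̂_z| ≈ 59.3°.
Check via Clairaut: cos φ_max = |cos φ₁| · sin C = cos(31.2°)·sin(36.6°) ≈ 0.510, again giving ≈ 59.3°.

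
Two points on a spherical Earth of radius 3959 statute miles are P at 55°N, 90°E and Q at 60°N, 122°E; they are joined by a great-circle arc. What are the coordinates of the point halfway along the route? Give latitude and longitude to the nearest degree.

≈ 59°N, 105°E

Write both endpoints as unit vectors p₁, p₂ with components (cos φ cos λ, cos φ sin λ, sin φ).
The central angle between the endpoints is δ = arccos(p₁·p₂) ≈ 0.309 rad (17.7°).
Interpolate at f = 1/2 with slerp weights a = sin((1−f)δ)/sin δ ≈ 0.506, b = sin(fδ)/sin δ ≈ 0.506.
p = a·p₁ + b·p₂ ≈ (-0.134, 0.505, 0.853); φ = arcsin(p_z) ≈ 58.51°, λ = atan2(p_y, p_x) ≈ 104.87°.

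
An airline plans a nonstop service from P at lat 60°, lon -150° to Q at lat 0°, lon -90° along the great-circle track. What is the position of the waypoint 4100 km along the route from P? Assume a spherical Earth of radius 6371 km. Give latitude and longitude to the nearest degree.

The haversine formula gives a central angle δ ≈ 1.318 rad (75.5°) between the endpoints. The total great-circle distance is δ·R ≈ 1.318 × 6371 ≈ 8398 km, so the target fraction is f = 4100/8398 ≈ 0.488.
Interpolate at f ≈ 0.488 with slerp weights a = sin((1−f)δ)/sin δ ≈ 0.645, b = sin(fδ)/sin δ ≈ 0.620.
p = a·p₁ + b·p₂ ≈ (-0.279, -0.781, 0.559); φ = arcsin(p_z) ≈ 33.96°, λ = atan2(p_y, p_x) ≈ -109.68°.

≈ lat 34°, lon -110°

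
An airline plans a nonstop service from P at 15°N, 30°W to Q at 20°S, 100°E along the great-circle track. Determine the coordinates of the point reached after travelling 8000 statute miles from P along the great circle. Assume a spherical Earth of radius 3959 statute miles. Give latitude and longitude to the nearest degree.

≈ 18°S, 83°E

Write both endpoints as unit vectors p₁, p₂ with components (cos φ cos λ, cos φ sin λ, sin φ).
The central angle between the endpoints is δ = arccos(p₁·p₂) ≈ 2.308 rad (132.2°). The total great-circle distance is δ·R ≈ 2.308 × 3959 ≈ 9136 mi, so the target fraction is f = 8000/9136 ≈ 0.876.
Interpolate at f ≈ 0.876 with slerp weights a = sin((1−f)δ)/sin δ ≈ 0.382, b = sin(fδ)/sin δ ≈ 1.216.
p = a·p₁ + b·p₂ ≈ (0.121, 0.941, -0.317); φ = arcsin(p_z) ≈ -18.48°, λ = atan2(p_y, p_x) ≈ 82.65°.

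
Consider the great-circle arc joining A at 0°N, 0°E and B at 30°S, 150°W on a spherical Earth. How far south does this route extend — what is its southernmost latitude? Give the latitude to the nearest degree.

≈ 49°S

The great circle lies in the plane with unit normal n̂ = (p₁ × p₂)/|p₁ × p₂|.
Here n̂_z ≈ -0.655; the vertex latitude is φ_max = arccos|n̂_z| ≈ 49.1°.
Check via Clairaut: cos φ_max = |cos φ₁| · sin C = cos(0.0°)·sin(139.1°) ≈ 0.655, again giving ≈ 49.1°.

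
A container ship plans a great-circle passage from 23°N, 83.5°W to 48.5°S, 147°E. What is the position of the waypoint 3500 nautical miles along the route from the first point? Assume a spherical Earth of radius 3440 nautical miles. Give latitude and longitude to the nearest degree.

Convert each endpoint to a unit vector on the sphere (x = cos φ cos λ, y = cos φ sin λ, z = sin φ).
The central angle between the endpoints is δ = arccos(p₁·p₂) ≈ 2.319 rad (132.9°). The total great-circle distance is δ·R ≈ 2.319 × 3440 ≈ 7979 nmi, so the target fraction is f = 3500/7979 ≈ 0.439.
Interpolate at f ≈ 0.439 with slerp weights a = sin((1−f)δ)/sin δ ≈ 1.316, b = sin(fδ)/sin δ ≈ 1.161.
p = a·p₁ + b·p₂ ≈ (-0.508, -0.784, -0.356); φ = arcsin(p_z) ≈ -20.83°, λ = atan2(p_y, p_x) ≈ -122.94°.

≈ 21°S, 123°W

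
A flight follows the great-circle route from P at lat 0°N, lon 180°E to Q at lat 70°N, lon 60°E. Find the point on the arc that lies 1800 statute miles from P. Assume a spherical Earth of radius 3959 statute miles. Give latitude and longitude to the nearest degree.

≈ lat 25°N, lon 172°E

Convert each endpoint to a unit vector on the sphere (x = cos φ cos λ, y = cos φ sin λ, z = sin φ).
The central angle between the endpoints is δ = arccos(p₁·p₂) ≈ 1.743 rad (99.8°). The total great-circle distance is δ·R ≈ 1.743 × 3959 ≈ 6899 mi, so the target fraction is f = 1800/6899 ≈ 0.261.
Interpolate at f ≈ 0.261 with slerp weights a = sin((1−f)δ)/sin δ ≈ 0.975, b = sin(fδ)/sin δ ≈ 0.446.
p = a·p₁ + b·p₂ ≈ (-0.898, 0.132, 0.419); φ = arcsin(p_z) ≈ 24.76°, λ = atan2(p_y, p_x) ≈ 171.64°.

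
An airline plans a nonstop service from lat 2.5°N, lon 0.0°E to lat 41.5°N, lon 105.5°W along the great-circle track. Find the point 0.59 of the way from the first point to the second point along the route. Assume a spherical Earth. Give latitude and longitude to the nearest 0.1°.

≈ lat 37.2°N, lon 52.0°W

Write both endpoints as unit vectors p₁, p₂ with components (cos φ cos λ, cos φ sin λ, sin φ).
The central angle between the endpoints is δ = arccos(p₁·p₂) ≈ 1.743 rad (99.8°).
Interpolate at f = 0.59 with slerp weights a = sin((1−f)δ)/sin δ ≈ 0.665, b = sin(fδ)/sin δ ≈ 0.869.
p = a·p₁ + b·p₂ ≈ (0.490, -0.627, 0.605); φ = arcsin(p_z) ≈ 37.22°, λ = atan2(p_y, p_x) ≈ -51.98°.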